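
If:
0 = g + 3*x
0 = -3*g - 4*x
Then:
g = 0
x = 0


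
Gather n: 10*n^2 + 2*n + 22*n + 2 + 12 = 10*n^2 + 24*n + 14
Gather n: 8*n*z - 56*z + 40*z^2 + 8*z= 8*n*z + 40*z^2 - 48*z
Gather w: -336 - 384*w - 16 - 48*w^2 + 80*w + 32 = -48*w^2 - 304*w - 320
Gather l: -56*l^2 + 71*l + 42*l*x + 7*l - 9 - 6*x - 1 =-56*l^2 + l*(42*x + 78) - 6*x - 10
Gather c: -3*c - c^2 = -c^2 - 3*c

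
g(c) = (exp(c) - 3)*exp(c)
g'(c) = (exp(c) - 3)*exp(c) + exp(2*c)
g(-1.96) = -0.40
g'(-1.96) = -0.38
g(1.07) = -0.25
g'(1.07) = 8.25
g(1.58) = 9.01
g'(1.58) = 32.58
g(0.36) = -2.25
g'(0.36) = -0.19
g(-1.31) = -0.74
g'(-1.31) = -0.66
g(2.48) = 106.77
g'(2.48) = 249.36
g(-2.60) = -0.22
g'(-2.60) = -0.21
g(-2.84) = -0.17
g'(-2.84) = -0.17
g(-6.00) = -0.00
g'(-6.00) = -0.00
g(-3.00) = -0.15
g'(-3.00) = -0.14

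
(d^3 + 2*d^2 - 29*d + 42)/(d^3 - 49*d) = (d^2 - 5*d + 6)/(d*(d - 7))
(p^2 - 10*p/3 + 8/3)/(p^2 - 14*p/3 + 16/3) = (3*p - 4)/(3*p - 8)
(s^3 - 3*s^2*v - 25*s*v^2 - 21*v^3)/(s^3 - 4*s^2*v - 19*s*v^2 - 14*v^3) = (s + 3*v)/(s + 2*v)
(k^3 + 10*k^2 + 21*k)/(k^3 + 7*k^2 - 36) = k*(k + 7)/(k^2 + 4*k - 12)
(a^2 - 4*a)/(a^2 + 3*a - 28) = a/(a + 7)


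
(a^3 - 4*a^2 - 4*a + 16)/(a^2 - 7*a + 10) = (a^2 - 2*a - 8)/(a - 5)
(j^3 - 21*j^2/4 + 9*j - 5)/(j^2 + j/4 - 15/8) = 2*(j^2 - 4*j + 4)/(2*j + 3)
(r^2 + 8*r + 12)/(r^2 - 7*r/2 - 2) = 2*(r^2 + 8*r + 12)/(2*r^2 - 7*r - 4)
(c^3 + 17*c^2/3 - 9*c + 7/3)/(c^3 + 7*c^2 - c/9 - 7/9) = 3*(c - 1)/(3*c + 1)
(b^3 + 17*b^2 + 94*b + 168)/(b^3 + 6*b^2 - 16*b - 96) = (b + 7)/(b - 4)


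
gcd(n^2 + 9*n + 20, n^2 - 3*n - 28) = n + 4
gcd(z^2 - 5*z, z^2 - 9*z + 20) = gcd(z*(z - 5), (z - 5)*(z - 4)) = z - 5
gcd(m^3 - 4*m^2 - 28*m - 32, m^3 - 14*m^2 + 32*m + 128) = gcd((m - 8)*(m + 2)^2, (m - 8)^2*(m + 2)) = m^2 - 6*m - 16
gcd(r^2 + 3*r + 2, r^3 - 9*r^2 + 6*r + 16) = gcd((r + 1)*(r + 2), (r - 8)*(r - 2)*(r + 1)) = r + 1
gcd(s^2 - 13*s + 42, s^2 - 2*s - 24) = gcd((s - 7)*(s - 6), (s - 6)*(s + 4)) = s - 6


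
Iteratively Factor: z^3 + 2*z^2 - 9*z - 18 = (z + 2)*(z^2 - 9) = (z + 2)*(z + 3)*(z - 3)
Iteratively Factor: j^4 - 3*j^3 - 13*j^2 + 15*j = (j - 1)*(j^3 - 2*j^2 - 15*j) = (j - 1)*(j + 3)*(j^2 - 5*j) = (j - 5)*(j - 1)*(j + 3)*(j)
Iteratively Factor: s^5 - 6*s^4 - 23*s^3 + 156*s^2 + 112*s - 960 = (s + 4)*(s^4 - 10*s^3 + 17*s^2 + 88*s - 240) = (s - 5)*(s + 4)*(s^3 - 5*s^2 - 8*s + 48) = (s - 5)*(s - 4)*(s + 4)*(s^2 - s - 12) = (s - 5)*(s - 4)^2*(s + 4)*(s + 3)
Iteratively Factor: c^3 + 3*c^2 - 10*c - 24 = (c + 4)*(c^2 - c - 6) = (c + 2)*(c + 4)*(c - 3)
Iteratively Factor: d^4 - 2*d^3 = (d)*(d^3 - 2*d^2) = d^2*(d^2 - 2*d) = d^2*(d - 2)*(d)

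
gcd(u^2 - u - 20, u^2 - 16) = u + 4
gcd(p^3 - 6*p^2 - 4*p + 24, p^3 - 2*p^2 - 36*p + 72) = p^2 - 8*p + 12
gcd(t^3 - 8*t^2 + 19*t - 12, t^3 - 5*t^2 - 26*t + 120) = t - 4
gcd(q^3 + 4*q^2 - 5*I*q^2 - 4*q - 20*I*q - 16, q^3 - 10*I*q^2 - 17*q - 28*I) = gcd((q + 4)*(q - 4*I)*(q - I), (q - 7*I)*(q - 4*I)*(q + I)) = q - 4*I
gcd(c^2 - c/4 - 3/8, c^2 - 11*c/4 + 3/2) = c - 3/4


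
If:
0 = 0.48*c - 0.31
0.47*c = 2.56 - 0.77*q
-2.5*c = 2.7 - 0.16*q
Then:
No Solution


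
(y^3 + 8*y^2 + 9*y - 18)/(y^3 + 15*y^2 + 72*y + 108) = (y - 1)/(y + 6)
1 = 1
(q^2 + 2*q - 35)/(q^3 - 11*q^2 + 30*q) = (q + 7)/(q*(q - 6))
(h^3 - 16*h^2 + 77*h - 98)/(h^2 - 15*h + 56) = (h^2 - 9*h + 14)/(h - 8)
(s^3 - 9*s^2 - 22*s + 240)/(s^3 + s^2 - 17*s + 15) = (s^2 - 14*s + 48)/(s^2 - 4*s + 3)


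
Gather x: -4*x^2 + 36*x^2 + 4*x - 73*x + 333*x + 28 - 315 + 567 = 32*x^2 + 264*x + 280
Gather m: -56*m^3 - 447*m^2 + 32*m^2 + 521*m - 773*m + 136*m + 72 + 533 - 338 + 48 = -56*m^3 - 415*m^2 - 116*m + 315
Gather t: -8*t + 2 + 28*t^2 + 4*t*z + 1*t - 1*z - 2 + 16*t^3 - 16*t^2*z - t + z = 16*t^3 + t^2*(28 - 16*z) + t*(4*z - 8)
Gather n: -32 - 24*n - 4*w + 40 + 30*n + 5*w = 6*n + w + 8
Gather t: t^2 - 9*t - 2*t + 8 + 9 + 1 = t^2 - 11*t + 18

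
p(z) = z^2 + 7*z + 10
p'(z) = 2*z + 7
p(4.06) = 54.90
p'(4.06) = 15.12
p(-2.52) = -1.29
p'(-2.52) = 1.96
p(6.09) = 89.72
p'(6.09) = 19.18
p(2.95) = 39.35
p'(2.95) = 12.90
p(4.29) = 58.43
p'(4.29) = 15.58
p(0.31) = 12.27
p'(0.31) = 7.62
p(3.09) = 41.18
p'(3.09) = 13.18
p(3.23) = 43.04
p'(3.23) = 13.46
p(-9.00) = 28.00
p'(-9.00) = -11.00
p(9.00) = 154.00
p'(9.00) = 25.00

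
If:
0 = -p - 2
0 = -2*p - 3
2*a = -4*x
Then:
No Solution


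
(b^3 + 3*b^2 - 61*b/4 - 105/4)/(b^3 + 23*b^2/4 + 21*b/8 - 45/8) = 2*(2*b - 7)/(4*b - 3)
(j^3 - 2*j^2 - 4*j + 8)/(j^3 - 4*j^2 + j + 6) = (j^2 - 4)/(j^2 - 2*j - 3)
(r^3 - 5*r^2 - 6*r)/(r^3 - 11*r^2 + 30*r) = (r + 1)/(r - 5)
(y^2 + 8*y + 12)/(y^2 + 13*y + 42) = (y + 2)/(y + 7)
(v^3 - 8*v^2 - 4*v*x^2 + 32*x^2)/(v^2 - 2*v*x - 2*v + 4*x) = (v^2 + 2*v*x - 8*v - 16*x)/(v - 2)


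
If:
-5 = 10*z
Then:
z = -1/2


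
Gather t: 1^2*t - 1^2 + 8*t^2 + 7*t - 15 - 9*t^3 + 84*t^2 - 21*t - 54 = -9*t^3 + 92*t^2 - 13*t - 70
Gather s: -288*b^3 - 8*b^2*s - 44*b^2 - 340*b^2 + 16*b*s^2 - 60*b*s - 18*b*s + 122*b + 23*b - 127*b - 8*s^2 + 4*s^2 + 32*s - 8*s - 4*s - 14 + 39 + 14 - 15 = -288*b^3 - 384*b^2 + 18*b + s^2*(16*b - 4) + s*(-8*b^2 - 78*b + 20) + 24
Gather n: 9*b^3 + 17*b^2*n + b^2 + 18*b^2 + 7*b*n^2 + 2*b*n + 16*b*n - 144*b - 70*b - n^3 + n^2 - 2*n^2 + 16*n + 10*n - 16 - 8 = 9*b^3 + 19*b^2 - 214*b - n^3 + n^2*(7*b - 1) + n*(17*b^2 + 18*b + 26) - 24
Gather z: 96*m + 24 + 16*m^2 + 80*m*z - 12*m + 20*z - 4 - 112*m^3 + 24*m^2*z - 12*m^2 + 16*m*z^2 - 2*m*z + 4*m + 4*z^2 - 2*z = -112*m^3 + 4*m^2 + 88*m + z^2*(16*m + 4) + z*(24*m^2 + 78*m + 18) + 20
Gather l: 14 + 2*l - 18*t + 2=2*l - 18*t + 16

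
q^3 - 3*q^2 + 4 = (q - 2)^2*(q + 1)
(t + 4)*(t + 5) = t^2 + 9*t + 20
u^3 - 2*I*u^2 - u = u*(u - I)^2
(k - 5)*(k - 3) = k^2 - 8*k + 15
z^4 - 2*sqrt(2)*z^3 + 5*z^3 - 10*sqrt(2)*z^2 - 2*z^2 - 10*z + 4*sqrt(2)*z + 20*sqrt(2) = (z + 5)*(z - 2*sqrt(2))*(z - sqrt(2))*(z + sqrt(2))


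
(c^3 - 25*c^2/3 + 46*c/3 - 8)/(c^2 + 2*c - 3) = (c^2 - 22*c/3 + 8)/(c + 3)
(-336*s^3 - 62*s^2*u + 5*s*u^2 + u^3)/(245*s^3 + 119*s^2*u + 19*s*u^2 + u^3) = (-48*s^2 - 2*s*u + u^2)/(35*s^2 + 12*s*u + u^2)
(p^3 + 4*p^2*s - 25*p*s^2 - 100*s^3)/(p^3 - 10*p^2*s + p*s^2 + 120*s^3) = (p^2 + 9*p*s + 20*s^2)/(p^2 - 5*p*s - 24*s^2)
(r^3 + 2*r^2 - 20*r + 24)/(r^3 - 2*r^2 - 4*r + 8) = (r + 6)/(r + 2)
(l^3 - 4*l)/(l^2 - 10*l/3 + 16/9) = 9*l*(l^2 - 4)/(9*l^2 - 30*l + 16)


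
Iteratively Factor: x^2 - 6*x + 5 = (x - 1)*(x - 5)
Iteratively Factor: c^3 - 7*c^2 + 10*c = (c - 2)*(c^2 - 5*c) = (c - 5)*(c - 2)*(c)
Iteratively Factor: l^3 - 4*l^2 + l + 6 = (l + 1)*(l^2 - 5*l + 6) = (l - 3)*(l + 1)*(l - 2)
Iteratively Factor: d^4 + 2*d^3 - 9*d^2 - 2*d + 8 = (d - 1)*(d^3 + 3*d^2 - 6*d - 8) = (d - 2)*(d - 1)*(d^2 + 5*d + 4) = (d - 2)*(d - 1)*(d + 1)*(d + 4)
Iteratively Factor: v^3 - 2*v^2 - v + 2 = (v - 2)*(v^2 - 1) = (v - 2)*(v - 1)*(v + 1)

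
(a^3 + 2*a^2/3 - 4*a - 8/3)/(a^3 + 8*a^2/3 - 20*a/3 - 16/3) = (a + 2)/(a + 4)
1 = 1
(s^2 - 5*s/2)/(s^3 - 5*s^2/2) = 1/s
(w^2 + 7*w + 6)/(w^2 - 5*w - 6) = (w + 6)/(w - 6)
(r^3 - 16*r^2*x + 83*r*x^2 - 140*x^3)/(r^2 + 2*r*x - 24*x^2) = (r^2 - 12*r*x + 35*x^2)/(r + 6*x)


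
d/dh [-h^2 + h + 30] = 1 - 2*h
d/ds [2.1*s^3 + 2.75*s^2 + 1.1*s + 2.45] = 6.3*s^2 + 5.5*s + 1.1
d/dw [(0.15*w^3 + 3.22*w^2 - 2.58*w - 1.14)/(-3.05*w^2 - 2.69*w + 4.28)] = (-0.4575*w^4 - 0.806999999999999*w^3 - 14.6048*w^2 + 20.6092*w - 14.109)/(9.3025*w^4 + 16.409*w^3 - 18.8719*w^2 - 23.0264*w + 18.3184)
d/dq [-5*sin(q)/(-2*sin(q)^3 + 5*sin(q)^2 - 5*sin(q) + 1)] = 5*(-4*sin(q)^3 + 5*sin(q)^2 - 1)*cos(q)/(2*sin(q)^3 - 5*sin(q)^2 + 5*sin(q) - 1)^2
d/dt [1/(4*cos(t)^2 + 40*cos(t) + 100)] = sin(t)/(2*(cos(t) + 5)^3)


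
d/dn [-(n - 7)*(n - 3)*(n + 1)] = -3*n^2 + 18*n - 11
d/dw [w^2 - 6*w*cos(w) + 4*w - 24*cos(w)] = 6*w*sin(w) + 2*w + 24*sin(w) - 6*cos(w) + 4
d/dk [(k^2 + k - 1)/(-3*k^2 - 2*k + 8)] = (k^2 + 10*k + 6)/(9*k^4 + 12*k^3 - 44*k^2 - 32*k + 64)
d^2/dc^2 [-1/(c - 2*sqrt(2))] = -2/(c - 2*sqrt(2))^3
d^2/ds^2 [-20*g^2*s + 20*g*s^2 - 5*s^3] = 40*g - 30*s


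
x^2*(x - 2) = x^3 - 2*x^2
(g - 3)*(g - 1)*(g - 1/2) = g^3 - 9*g^2/2 + 5*g - 3/2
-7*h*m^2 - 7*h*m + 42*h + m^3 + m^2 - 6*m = (-7*h + m)*(m - 2)*(m + 3)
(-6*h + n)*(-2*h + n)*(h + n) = 12*h^3 + 4*h^2*n - 7*h*n^2 + n^3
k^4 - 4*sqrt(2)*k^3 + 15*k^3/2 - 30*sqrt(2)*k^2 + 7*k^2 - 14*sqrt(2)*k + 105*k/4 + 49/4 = (k + 1/2)*(k + 7)*(k - 7*sqrt(2)/2)*(k - sqrt(2)/2)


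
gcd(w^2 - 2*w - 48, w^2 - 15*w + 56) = w - 8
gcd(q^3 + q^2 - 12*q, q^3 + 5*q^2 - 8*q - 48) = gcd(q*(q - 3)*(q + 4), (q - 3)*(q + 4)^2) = q^2 + q - 12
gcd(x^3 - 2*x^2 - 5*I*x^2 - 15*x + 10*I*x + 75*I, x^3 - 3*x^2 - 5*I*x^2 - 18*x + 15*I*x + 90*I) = x^2 + x*(3 - 5*I) - 15*I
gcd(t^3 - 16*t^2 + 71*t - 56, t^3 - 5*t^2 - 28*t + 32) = t^2 - 9*t + 8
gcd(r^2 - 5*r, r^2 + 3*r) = r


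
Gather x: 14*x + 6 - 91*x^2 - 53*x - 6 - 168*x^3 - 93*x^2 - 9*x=-168*x^3 - 184*x^2 - 48*x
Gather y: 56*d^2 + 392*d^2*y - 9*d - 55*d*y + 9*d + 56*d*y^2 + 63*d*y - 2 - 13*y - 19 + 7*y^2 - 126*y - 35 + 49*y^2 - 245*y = 56*d^2 + y^2*(56*d + 56) + y*(392*d^2 + 8*d - 384) - 56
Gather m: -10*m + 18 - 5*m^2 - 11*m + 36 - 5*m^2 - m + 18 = -10*m^2 - 22*m + 72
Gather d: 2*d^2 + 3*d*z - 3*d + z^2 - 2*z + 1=2*d^2 + d*(3*z - 3) + z^2 - 2*z + 1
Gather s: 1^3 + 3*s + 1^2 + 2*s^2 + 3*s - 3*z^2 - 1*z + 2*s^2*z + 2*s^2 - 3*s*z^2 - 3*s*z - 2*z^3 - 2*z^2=s^2*(2*z + 4) + s*(-3*z^2 - 3*z + 6) - 2*z^3 - 5*z^2 - z + 2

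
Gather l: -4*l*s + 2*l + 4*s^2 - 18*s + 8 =l*(2 - 4*s) + 4*s^2 - 18*s + 8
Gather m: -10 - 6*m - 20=-6*m - 30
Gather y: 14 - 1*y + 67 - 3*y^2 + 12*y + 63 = -3*y^2 + 11*y + 144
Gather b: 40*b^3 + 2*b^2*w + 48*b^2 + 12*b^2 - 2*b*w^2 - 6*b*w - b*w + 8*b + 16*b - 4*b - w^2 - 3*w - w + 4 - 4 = 40*b^3 + b^2*(2*w + 60) + b*(-2*w^2 - 7*w + 20) - w^2 - 4*w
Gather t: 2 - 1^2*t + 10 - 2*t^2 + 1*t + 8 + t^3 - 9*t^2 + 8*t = t^3 - 11*t^2 + 8*t + 20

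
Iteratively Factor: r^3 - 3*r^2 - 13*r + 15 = (r - 5)*(r^2 + 2*r - 3) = (r - 5)*(r - 1)*(r + 3)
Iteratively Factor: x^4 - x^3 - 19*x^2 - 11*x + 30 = (x + 2)*(x^3 - 3*x^2 - 13*x + 15) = (x - 5)*(x + 2)*(x^2 + 2*x - 3) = (x - 5)*(x - 1)*(x + 2)*(x + 3)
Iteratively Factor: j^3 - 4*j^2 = (j)*(j^2 - 4*j) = j^2*(j - 4)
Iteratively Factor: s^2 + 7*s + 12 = (s + 3)*(s + 4)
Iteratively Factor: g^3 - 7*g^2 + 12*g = (g)*(g^2 - 7*g + 12) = g*(g - 3)*(g - 4)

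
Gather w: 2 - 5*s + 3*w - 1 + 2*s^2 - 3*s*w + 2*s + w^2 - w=2*s^2 - 3*s + w^2 + w*(2 - 3*s) + 1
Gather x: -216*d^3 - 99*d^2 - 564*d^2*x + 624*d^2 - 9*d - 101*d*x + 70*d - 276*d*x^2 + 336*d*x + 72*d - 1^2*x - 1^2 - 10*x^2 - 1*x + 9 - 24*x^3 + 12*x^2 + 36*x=-216*d^3 + 525*d^2 + 133*d - 24*x^3 + x^2*(2 - 276*d) + x*(-564*d^2 + 235*d + 34) + 8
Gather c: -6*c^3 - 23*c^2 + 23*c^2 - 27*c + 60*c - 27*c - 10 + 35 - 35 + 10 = -6*c^3 + 6*c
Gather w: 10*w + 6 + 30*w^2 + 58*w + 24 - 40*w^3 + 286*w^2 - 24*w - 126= -40*w^3 + 316*w^2 + 44*w - 96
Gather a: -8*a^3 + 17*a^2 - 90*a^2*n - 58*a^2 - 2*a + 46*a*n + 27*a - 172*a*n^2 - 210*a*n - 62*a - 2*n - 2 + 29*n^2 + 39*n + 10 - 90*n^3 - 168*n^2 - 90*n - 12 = -8*a^3 + a^2*(-90*n - 41) + a*(-172*n^2 - 164*n - 37) - 90*n^3 - 139*n^2 - 53*n - 4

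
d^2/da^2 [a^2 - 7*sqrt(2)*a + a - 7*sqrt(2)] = 2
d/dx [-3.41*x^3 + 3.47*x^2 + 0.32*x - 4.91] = -10.23*x^2 + 6.94*x + 0.32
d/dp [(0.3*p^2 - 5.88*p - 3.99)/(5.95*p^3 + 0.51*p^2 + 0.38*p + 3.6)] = (-1.785*p^4 + 69.972*p^3 + 74.3343*p^2 + 6.2298*p - 19.6518)/(35.4025*p^6 + 6.069*p^5 + 4.7821*p^4 + 43.2276*p^3 + 3.8164*p^2 + 2.736*p + 12.96)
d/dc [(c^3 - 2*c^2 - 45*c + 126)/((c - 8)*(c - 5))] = (c^4 - 26*c^3 + 191*c^2 - 412*c - 162)/(c^4 - 26*c^3 + 249*c^2 - 1040*c + 1600)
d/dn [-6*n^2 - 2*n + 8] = -12*n - 2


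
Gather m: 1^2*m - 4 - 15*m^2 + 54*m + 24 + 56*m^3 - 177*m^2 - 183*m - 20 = 56*m^3 - 192*m^2 - 128*m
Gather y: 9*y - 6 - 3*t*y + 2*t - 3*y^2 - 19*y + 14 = 2*t - 3*y^2 + y*(-3*t - 10) + 8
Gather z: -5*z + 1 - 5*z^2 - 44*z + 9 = -5*z^2 - 49*z + 10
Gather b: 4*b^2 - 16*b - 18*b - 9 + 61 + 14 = 4*b^2 - 34*b + 66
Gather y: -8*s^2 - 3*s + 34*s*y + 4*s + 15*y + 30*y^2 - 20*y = -8*s^2 + s + 30*y^2 + y*(34*s - 5)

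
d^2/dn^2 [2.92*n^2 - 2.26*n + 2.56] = 5.84000000000000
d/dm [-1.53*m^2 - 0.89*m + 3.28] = -3.06*m - 0.89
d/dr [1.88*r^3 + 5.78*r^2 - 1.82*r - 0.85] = 5.64*r^2 + 11.56*r - 1.82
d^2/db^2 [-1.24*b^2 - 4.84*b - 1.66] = -2.48000000000000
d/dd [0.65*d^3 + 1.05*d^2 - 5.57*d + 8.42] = 1.95*d^2 + 2.1*d - 5.57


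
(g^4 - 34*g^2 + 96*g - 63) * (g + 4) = g^5 + 4*g^4 - 34*g^3 - 40*g^2 + 321*g - 252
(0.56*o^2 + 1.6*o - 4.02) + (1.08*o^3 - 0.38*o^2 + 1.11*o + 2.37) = 1.08*o^3 + 0.18*o^2 + 2.71*o - 1.65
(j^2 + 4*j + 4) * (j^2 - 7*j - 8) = j^4 - 3*j^3 - 32*j^2 - 60*j - 32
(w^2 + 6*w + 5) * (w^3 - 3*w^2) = w^5 + 3*w^4 - 13*w^3 - 15*w^2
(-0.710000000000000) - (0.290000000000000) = -1.00000000000000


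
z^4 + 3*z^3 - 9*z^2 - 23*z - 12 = (z - 3)*(z + 1)^2*(z + 4)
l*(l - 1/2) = l^2 - l/2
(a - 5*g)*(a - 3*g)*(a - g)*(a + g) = a^4 - 8*a^3*g + 14*a^2*g^2 + 8*a*g^3 - 15*g^4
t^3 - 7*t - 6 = (t - 3)*(t + 1)*(t + 2)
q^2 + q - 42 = (q - 6)*(q + 7)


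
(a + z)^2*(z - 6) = a^2*z - 6*a^2 + 2*a*z^2 - 12*a*z + z^3 - 6*z^2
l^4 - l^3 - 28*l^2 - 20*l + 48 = (l - 6)*(l - 1)*(l + 2)*(l + 4)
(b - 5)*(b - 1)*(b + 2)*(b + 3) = b^4 - b^3 - 19*b^2 - 11*b + 30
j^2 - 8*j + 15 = (j - 5)*(j - 3)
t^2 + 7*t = t*(t + 7)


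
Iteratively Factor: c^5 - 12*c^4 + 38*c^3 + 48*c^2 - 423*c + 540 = (c + 3)*(c^4 - 15*c^3 + 83*c^2 - 201*c + 180) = (c - 3)*(c + 3)*(c^3 - 12*c^2 + 47*c - 60) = (c - 5)*(c - 3)*(c + 3)*(c^2 - 7*c + 12) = (c - 5)*(c - 4)*(c - 3)*(c + 3)*(c - 3)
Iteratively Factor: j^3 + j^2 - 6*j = (j)*(j^2 + j - 6) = j*(j + 3)*(j - 2)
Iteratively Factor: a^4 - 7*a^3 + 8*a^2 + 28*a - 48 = (a - 4)*(a^3 - 3*a^2 - 4*a + 12) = (a - 4)*(a + 2)*(a^2 - 5*a + 6) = (a - 4)*(a - 2)*(a + 2)*(a - 3)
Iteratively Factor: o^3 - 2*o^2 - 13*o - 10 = (o - 5)*(o^2 + 3*o + 2) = (o - 5)*(o + 1)*(o + 2)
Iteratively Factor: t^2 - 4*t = (t)*(t - 4)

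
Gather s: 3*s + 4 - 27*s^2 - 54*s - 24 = -27*s^2 - 51*s - 20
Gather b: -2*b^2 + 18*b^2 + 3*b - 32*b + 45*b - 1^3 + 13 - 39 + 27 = 16*b^2 + 16*b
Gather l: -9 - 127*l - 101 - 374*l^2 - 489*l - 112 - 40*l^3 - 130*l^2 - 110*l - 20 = -40*l^3 - 504*l^2 - 726*l - 242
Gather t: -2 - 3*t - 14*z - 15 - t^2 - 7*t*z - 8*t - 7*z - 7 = -t^2 + t*(-7*z - 11) - 21*z - 24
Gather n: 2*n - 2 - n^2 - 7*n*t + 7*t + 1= -n^2 + n*(2 - 7*t) + 7*t - 1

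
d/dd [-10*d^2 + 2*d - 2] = 2 - 20*d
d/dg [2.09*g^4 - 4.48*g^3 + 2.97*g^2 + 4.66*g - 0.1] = 8.36*g^3 - 13.44*g^2 + 5.94*g + 4.66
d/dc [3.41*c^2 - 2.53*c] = 6.82*c - 2.53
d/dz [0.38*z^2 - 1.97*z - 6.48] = 0.76*z - 1.97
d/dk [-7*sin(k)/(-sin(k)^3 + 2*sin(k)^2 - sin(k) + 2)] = 14*(-sin(k)^3 + sin(k)^2 - 1)*cos(k)/((sin(k) - 2)^2*(sin(k)^2 + 1)^2)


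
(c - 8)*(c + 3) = c^2 - 5*c - 24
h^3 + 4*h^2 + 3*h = h*(h + 1)*(h + 3)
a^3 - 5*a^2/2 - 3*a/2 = a*(a - 3)*(a + 1/2)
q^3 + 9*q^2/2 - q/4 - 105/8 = (q - 3/2)*(q + 5/2)*(q + 7/2)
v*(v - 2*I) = v^2 - 2*I*v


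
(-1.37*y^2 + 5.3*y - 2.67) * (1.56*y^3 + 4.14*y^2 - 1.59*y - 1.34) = -2.1372*y^5 + 2.5962*y^4 + 19.9551*y^3 - 17.645*y^2 - 2.8567*y + 3.5778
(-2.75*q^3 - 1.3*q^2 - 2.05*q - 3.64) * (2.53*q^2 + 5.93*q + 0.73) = -6.9575*q^5 - 19.5965*q^4 - 14.903*q^3 - 22.3147*q^2 - 23.0817*q - 2.6572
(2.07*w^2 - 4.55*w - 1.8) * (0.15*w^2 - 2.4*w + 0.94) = 0.3105*w^4 - 5.6505*w^3 + 12.5958*w^2 + 0.043000000000001*w - 1.692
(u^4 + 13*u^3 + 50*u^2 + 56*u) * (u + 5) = u^5 + 18*u^4 + 115*u^3 + 306*u^2 + 280*u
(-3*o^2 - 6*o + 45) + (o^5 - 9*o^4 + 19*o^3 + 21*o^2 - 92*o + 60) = o^5 - 9*o^4 + 19*o^3 + 18*o^2 - 98*o + 105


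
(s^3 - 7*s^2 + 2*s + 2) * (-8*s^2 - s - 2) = -8*s^5 + 55*s^4 - 11*s^3 - 4*s^2 - 6*s - 4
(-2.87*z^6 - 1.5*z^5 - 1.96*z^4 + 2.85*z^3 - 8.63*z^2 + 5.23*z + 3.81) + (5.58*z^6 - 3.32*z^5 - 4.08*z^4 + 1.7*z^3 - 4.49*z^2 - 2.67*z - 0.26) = 2.71*z^6 - 4.82*z^5 - 6.04*z^4 + 4.55*z^3 - 13.12*z^2 + 2.56*z + 3.55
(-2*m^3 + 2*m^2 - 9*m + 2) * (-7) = 14*m^3 - 14*m^2 + 63*m - 14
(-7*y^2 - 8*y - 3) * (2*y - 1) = -14*y^3 - 9*y^2 + 2*y + 3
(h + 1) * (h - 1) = h^2 - 1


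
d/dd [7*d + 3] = 7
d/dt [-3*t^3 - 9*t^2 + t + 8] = -9*t^2 - 18*t + 1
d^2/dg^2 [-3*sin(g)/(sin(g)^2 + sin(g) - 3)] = 3*(9*sin(g)^5 - sin(g)^4 + 3*sin(g)^2 - 2*sin(g) - 3*sin(3*g)/2 - sin(5*g)/2 - 6)/(sin(g)^2 + sin(g) - 3)^3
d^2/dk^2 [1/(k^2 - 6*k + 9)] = 6/(k^4 - 12*k^3 + 54*k^2 - 108*k + 81)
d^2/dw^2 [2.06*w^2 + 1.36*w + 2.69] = 4.12000000000000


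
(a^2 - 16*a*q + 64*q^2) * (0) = 0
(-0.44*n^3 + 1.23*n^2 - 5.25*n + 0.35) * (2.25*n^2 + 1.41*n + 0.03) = -0.99*n^5 + 2.1471*n^4 - 10.0914*n^3 - 6.5781*n^2 + 0.336*n + 0.0105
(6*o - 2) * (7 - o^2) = -6*o^3 + 2*o^2 + 42*o - 14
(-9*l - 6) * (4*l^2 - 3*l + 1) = -36*l^3 + 3*l^2 + 9*l - 6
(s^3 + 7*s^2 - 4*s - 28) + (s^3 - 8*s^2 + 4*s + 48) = 2*s^3 - s^2 + 20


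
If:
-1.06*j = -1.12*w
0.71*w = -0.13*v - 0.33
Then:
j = 1.05660377358491*w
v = -5.46153846153846*w - 2.53846153846154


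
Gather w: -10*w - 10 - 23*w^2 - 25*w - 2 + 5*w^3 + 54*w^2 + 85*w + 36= 5*w^3 + 31*w^2 + 50*w + 24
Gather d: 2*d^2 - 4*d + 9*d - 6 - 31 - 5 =2*d^2 + 5*d - 42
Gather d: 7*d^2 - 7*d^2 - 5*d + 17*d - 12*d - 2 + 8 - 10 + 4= 0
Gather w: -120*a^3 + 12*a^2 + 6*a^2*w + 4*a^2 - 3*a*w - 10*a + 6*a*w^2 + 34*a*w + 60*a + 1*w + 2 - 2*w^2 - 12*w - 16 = -120*a^3 + 16*a^2 + 50*a + w^2*(6*a - 2) + w*(6*a^2 + 31*a - 11) - 14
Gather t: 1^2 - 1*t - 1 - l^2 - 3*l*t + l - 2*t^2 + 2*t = -l^2 + l - 2*t^2 + t*(1 - 3*l)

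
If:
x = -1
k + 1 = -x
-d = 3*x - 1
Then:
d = 4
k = 0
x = -1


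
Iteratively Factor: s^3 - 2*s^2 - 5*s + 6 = (s + 2)*(s^2 - 4*s + 3) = (s - 3)*(s + 2)*(s - 1)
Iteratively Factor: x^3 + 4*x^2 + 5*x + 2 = (x + 2)*(x^2 + 2*x + 1) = (x + 1)*(x + 2)*(x + 1)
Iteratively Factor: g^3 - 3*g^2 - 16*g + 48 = (g - 3)*(g^2 - 16) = (g - 3)*(g + 4)*(g - 4)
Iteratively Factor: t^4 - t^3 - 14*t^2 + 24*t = (t - 2)*(t^3 + t^2 - 12*t) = (t - 3)*(t - 2)*(t^2 + 4*t) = t*(t - 3)*(t - 2)*(t + 4)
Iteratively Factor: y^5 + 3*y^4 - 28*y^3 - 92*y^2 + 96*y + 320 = (y - 5)*(y^4 + 8*y^3 + 12*y^2 - 32*y - 64) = (y - 5)*(y + 2)*(y^3 + 6*y^2 - 32) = (y - 5)*(y - 2)*(y + 2)*(y^2 + 8*y + 16) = (y - 5)*(y - 2)*(y + 2)*(y + 4)*(y + 4)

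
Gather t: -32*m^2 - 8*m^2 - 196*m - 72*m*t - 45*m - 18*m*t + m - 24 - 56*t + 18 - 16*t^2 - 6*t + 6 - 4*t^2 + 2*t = -40*m^2 - 240*m - 20*t^2 + t*(-90*m - 60)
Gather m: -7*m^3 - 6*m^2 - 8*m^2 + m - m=-7*m^3 - 14*m^2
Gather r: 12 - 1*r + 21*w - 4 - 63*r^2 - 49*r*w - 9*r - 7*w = -63*r^2 + r*(-49*w - 10) + 14*w + 8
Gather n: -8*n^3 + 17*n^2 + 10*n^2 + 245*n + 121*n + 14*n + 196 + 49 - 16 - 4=-8*n^3 + 27*n^2 + 380*n + 225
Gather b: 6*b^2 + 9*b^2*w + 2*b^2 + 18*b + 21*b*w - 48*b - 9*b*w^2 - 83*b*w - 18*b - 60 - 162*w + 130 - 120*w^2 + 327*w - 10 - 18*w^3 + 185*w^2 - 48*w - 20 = b^2*(9*w + 8) + b*(-9*w^2 - 62*w - 48) - 18*w^3 + 65*w^2 + 117*w + 40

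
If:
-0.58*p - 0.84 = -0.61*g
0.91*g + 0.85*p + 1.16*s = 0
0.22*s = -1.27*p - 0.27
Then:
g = 1.34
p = -0.03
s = -1.03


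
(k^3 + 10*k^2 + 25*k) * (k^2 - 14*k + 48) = k^5 - 4*k^4 - 67*k^3 + 130*k^2 + 1200*k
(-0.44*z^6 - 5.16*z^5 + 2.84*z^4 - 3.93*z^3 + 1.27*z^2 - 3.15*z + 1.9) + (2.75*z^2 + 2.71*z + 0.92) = -0.44*z^6 - 5.16*z^5 + 2.84*z^4 - 3.93*z^3 + 4.02*z^2 - 0.44*z + 2.82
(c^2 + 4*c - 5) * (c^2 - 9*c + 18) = c^4 - 5*c^3 - 23*c^2 + 117*c - 90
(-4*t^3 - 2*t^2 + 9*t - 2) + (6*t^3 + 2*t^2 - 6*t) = 2*t^3 + 3*t - 2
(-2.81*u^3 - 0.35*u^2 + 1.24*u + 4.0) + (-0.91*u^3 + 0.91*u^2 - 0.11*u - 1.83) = -3.72*u^3 + 0.56*u^2 + 1.13*u + 2.17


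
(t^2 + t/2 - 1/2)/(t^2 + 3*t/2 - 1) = (t + 1)/(t + 2)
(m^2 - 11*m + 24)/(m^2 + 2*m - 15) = (m - 8)/(m + 5)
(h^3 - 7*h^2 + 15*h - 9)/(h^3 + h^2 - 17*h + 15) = (h - 3)/(h + 5)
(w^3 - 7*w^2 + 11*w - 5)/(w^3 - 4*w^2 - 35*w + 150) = (w^2 - 2*w + 1)/(w^2 + w - 30)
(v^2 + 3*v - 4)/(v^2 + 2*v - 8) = (v - 1)/(v - 2)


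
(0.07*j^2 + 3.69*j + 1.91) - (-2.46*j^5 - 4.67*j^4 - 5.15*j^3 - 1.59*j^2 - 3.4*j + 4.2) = 2.46*j^5 + 4.67*j^4 + 5.15*j^3 + 1.66*j^2 + 7.09*j - 2.29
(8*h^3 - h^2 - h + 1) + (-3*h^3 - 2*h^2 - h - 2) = 5*h^3 - 3*h^2 - 2*h - 1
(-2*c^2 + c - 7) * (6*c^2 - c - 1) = -12*c^4 + 8*c^3 - 41*c^2 + 6*c + 7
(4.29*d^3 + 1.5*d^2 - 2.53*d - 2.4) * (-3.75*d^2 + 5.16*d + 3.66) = -16.0875*d^5 + 16.5114*d^4 + 32.9289*d^3 + 1.4352*d^2 - 21.6438*d - 8.784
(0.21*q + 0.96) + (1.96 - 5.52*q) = 2.92 - 5.31*q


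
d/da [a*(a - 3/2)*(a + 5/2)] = 3*a^2 + 2*a - 15/4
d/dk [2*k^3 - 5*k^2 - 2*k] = 6*k^2 - 10*k - 2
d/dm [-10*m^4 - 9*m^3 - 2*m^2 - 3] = m*(-40*m^2 - 27*m - 4)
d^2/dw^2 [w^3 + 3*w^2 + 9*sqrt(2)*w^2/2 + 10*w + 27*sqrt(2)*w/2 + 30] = 6*w + 6 + 9*sqrt(2)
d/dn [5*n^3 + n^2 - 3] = n*(15*n + 2)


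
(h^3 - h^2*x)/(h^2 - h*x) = h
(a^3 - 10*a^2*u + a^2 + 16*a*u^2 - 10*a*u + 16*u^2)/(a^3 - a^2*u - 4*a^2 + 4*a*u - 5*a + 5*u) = (-a^2 + 10*a*u - 16*u^2)/(-a^2 + a*u + 5*a - 5*u)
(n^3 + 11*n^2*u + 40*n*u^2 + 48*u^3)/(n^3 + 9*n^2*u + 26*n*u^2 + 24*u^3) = (n + 4*u)/(n + 2*u)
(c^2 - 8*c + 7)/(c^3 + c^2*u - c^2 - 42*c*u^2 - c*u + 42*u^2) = (7 - c)/(-c^2 - c*u + 42*u^2)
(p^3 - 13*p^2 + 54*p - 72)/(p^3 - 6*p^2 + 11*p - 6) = (p^2 - 10*p + 24)/(p^2 - 3*p + 2)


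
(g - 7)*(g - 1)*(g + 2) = g^3 - 6*g^2 - 9*g + 14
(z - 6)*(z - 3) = z^2 - 9*z + 18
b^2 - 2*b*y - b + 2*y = (b - 1)*(b - 2*y)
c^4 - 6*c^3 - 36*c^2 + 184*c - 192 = (c - 8)*(c - 2)^2*(c + 6)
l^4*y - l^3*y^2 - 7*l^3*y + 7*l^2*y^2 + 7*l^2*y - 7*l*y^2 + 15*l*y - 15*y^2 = (l - 5)*(l - 3)*(l - y)*(l*y + y)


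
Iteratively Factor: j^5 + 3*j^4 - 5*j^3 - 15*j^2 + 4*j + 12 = (j + 2)*(j^4 + j^3 - 7*j^2 - j + 6) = (j - 1)*(j + 2)*(j^3 + 2*j^2 - 5*j - 6) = (j - 1)*(j + 2)*(j + 3)*(j^2 - j - 2) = (j - 1)*(j + 1)*(j + 2)*(j + 3)*(j - 2)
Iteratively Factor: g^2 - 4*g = (g - 4)*(g)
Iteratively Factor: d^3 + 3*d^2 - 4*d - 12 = (d - 2)*(d^2 + 5*d + 6) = (d - 2)*(d + 3)*(d + 2)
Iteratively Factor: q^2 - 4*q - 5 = (q + 1)*(q - 5)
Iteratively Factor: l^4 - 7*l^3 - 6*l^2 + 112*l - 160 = (l - 2)*(l^3 - 5*l^2 - 16*l + 80) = (l - 2)*(l + 4)*(l^2 - 9*l + 20) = (l - 4)*(l - 2)*(l + 4)*(l - 5)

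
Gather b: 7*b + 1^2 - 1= 7*b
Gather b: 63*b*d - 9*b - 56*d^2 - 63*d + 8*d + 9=b*(63*d - 9) - 56*d^2 - 55*d + 9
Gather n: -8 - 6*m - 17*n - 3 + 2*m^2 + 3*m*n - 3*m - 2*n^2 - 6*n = 2*m^2 - 9*m - 2*n^2 + n*(3*m - 23) - 11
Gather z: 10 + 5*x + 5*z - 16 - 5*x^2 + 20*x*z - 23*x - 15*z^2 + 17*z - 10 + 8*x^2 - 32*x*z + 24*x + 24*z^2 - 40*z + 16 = 3*x^2 + 6*x + 9*z^2 + z*(-12*x - 18)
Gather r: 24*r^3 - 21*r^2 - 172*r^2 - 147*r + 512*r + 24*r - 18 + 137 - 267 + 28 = 24*r^3 - 193*r^2 + 389*r - 120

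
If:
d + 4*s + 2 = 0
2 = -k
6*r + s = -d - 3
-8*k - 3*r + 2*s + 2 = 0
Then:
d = 146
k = -2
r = -56/3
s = -37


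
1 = 1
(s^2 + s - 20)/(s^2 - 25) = (s - 4)/(s - 5)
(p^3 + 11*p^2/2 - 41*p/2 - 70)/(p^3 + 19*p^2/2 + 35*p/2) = (p - 4)/p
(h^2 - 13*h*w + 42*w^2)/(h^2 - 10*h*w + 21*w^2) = (-h + 6*w)/(-h + 3*w)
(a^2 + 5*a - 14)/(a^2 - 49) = (a - 2)/(a - 7)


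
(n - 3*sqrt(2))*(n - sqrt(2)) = n^2 - 4*sqrt(2)*n + 6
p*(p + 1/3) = p^2 + p/3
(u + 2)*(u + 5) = u^2 + 7*u + 10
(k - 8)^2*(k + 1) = k^3 - 15*k^2 + 48*k + 64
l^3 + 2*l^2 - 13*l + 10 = (l - 2)*(l - 1)*(l + 5)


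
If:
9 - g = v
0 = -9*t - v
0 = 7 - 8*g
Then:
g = 7/8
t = -65/72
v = 65/8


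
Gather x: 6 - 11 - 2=-7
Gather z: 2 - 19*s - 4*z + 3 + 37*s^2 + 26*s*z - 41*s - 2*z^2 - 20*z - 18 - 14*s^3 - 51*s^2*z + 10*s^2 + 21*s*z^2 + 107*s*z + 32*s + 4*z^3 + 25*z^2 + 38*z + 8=-14*s^3 + 47*s^2 - 28*s + 4*z^3 + z^2*(21*s + 23) + z*(-51*s^2 + 133*s + 14) - 5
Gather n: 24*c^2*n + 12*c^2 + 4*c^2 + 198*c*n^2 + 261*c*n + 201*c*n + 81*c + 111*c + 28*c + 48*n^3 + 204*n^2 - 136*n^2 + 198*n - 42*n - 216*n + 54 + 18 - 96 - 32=16*c^2 + 220*c + 48*n^3 + n^2*(198*c + 68) + n*(24*c^2 + 462*c - 60) - 56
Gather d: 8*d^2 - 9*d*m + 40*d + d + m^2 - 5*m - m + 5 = 8*d^2 + d*(41 - 9*m) + m^2 - 6*m + 5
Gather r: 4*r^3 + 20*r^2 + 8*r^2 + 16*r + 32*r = 4*r^3 + 28*r^2 + 48*r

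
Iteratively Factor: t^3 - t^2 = (t - 1)*(t^2) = t*(t - 1)*(t)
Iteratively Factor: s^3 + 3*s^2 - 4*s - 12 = (s + 2)*(s^2 + s - 6) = (s - 2)*(s + 2)*(s + 3)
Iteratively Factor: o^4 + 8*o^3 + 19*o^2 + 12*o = (o + 4)*(o^3 + 4*o^2 + 3*o) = o*(o + 4)*(o^2 + 4*o + 3) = o*(o + 3)*(o + 4)*(o + 1)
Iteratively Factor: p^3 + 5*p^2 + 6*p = (p + 3)*(p^2 + 2*p) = p*(p + 3)*(p + 2)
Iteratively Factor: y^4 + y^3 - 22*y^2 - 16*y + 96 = (y + 3)*(y^3 - 2*y^2 - 16*y + 32) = (y - 4)*(y + 3)*(y^2 + 2*y - 8) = (y - 4)*(y - 2)*(y + 3)*(y + 4)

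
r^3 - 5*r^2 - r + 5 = (r - 5)*(r - 1)*(r + 1)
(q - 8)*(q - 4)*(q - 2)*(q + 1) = q^4 - 13*q^3 + 42*q^2 - 8*q - 64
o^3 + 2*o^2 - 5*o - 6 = (o - 2)*(o + 1)*(o + 3)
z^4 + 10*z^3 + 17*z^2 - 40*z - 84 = (z - 2)*(z + 2)*(z + 3)*(z + 7)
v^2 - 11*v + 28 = (v - 7)*(v - 4)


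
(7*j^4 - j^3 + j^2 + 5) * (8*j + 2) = 56*j^5 + 6*j^4 + 6*j^3 + 2*j^2 + 40*j + 10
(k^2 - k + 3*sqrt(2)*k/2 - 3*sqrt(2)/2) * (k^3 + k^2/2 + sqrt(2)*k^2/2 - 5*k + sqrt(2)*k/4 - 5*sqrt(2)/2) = k^5 - k^4/2 + 2*sqrt(2)*k^4 - 4*k^3 - sqrt(2)*k^3 - 11*sqrt(2)*k^2 + 17*k^2/4 - 33*k/4 + 10*sqrt(2)*k + 15/2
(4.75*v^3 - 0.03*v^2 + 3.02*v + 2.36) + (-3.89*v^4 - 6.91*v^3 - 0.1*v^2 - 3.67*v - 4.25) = -3.89*v^4 - 2.16*v^3 - 0.13*v^2 - 0.65*v - 1.89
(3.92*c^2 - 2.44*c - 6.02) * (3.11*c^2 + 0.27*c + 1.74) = 12.1912*c^4 - 6.53*c^3 - 12.5602*c^2 - 5.871*c - 10.4748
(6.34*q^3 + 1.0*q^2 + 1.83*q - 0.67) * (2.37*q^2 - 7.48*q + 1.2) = 15.0258*q^5 - 45.0532*q^4 + 4.4651*q^3 - 14.0763*q^2 + 7.2076*q - 0.804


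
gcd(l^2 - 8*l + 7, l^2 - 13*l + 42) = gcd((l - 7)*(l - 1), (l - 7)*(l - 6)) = l - 7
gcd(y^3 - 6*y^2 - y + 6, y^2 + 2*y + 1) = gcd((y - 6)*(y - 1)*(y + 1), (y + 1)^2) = y + 1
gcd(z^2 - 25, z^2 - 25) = z^2 - 25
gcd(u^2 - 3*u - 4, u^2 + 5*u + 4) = u + 1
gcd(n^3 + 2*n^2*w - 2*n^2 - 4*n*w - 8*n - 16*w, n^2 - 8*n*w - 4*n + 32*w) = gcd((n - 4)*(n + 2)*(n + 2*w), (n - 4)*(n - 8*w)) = n - 4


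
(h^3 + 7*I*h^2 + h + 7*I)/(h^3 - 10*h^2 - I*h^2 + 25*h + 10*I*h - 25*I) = (h^2 + 8*I*h - 7)/(h^2 - 10*h + 25)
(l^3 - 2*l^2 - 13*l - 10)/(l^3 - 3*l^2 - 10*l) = (l + 1)/l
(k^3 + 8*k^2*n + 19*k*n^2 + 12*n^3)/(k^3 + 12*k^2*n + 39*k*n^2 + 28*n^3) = (k + 3*n)/(k + 7*n)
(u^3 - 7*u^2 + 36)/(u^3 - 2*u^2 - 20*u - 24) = (u - 3)/(u + 2)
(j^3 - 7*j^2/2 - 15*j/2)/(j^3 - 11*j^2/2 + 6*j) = (2*j^2 - 7*j - 15)/(2*j^2 - 11*j + 12)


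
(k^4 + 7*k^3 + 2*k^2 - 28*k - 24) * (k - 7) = k^5 - 47*k^3 - 42*k^2 + 172*k + 168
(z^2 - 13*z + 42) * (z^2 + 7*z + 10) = z^4 - 6*z^3 - 39*z^2 + 164*z + 420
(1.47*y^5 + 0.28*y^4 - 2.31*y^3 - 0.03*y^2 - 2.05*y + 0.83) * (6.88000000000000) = 10.1136*y^5 + 1.9264*y^4 - 15.8928*y^3 - 0.2064*y^2 - 14.104*y + 5.7104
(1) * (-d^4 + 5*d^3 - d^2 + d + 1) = -d^4 + 5*d^3 - d^2 + d + 1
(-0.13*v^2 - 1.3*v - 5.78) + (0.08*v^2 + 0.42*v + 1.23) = -0.05*v^2 - 0.88*v - 4.55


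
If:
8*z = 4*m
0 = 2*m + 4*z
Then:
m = 0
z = 0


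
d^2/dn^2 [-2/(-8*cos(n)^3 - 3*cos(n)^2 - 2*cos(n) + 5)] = 4*((4*cos(n) + 3*cos(2*n) + 9*cos(3*n))*(8*cos(n)^3 + 3*cos(n)^2 + 2*cos(n) - 5) + 4*(12*cos(n)^2 + 3*cos(n) + 1)^2*sin(n)^2)/(8*cos(n)^3 + 3*cos(n)^2 + 2*cos(n) - 5)^3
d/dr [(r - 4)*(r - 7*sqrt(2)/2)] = 2*r - 7*sqrt(2)/2 - 4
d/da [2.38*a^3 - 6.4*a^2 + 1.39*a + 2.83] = 7.14*a^2 - 12.8*a + 1.39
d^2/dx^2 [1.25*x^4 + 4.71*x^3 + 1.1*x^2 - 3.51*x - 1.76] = 15.0*x^2 + 28.26*x + 2.2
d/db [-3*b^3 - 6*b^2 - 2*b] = -9*b^2 - 12*b - 2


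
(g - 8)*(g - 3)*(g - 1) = g^3 - 12*g^2 + 35*g - 24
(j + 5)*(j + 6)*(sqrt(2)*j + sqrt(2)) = sqrt(2)*j^3 + 12*sqrt(2)*j^2 + 41*sqrt(2)*j + 30*sqrt(2)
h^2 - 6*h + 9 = (h - 3)^2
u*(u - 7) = u^2 - 7*u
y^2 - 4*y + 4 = (y - 2)^2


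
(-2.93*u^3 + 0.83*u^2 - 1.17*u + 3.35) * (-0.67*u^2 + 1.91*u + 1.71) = 1.9631*u^5 - 6.1524*u^4 - 2.6411*u^3 - 3.0599*u^2 + 4.3978*u + 5.7285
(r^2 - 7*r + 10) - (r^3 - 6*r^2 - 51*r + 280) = -r^3 + 7*r^2 + 44*r - 270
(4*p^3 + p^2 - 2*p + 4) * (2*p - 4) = 8*p^4 - 14*p^3 - 8*p^2 + 16*p - 16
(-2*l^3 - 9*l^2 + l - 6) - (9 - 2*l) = -2*l^3 - 9*l^2 + 3*l - 15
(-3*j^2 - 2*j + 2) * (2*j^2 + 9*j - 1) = -6*j^4 - 31*j^3 - 11*j^2 + 20*j - 2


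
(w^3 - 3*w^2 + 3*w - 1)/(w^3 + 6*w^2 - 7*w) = (w^2 - 2*w + 1)/(w*(w + 7))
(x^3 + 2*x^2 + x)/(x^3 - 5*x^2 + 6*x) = (x^2 + 2*x + 1)/(x^2 - 5*x + 6)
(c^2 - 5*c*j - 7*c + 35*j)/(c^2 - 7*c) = (c - 5*j)/c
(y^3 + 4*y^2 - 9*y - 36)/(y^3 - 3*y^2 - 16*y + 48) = (y + 3)/(y - 4)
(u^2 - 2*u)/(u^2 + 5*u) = (u - 2)/(u + 5)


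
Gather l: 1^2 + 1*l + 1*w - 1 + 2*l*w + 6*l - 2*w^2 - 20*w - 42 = l*(2*w + 7) - 2*w^2 - 19*w - 42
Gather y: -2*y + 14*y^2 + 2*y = 14*y^2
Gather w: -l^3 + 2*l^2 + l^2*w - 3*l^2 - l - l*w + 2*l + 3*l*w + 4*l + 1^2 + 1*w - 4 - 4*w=-l^3 - l^2 + 5*l + w*(l^2 + 2*l - 3) - 3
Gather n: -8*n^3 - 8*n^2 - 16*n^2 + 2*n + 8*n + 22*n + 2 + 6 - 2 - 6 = -8*n^3 - 24*n^2 + 32*n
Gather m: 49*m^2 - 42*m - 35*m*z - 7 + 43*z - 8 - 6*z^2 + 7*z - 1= 49*m^2 + m*(-35*z - 42) - 6*z^2 + 50*z - 16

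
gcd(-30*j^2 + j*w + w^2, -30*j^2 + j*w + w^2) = -30*j^2 + j*w + w^2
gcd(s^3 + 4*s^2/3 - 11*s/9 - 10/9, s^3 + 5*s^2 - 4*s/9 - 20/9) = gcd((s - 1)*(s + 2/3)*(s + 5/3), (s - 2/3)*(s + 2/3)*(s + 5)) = s + 2/3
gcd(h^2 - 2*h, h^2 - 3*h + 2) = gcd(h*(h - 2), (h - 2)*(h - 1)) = h - 2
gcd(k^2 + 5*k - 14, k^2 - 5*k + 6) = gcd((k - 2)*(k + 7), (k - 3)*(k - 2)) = k - 2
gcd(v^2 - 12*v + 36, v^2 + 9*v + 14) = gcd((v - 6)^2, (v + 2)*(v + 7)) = 1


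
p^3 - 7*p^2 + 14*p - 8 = (p - 4)*(p - 2)*(p - 1)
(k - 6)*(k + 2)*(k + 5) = k^3 + k^2 - 32*k - 60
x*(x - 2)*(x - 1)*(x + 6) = x^4 + 3*x^3 - 16*x^2 + 12*x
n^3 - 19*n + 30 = (n - 3)*(n - 2)*(n + 5)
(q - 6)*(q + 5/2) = q^2 - 7*q/2 - 15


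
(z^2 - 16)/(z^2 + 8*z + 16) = (z - 4)/(z + 4)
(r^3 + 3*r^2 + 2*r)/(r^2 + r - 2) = r*(r + 1)/(r - 1)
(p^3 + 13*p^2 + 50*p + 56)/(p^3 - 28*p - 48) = (p + 7)/(p - 6)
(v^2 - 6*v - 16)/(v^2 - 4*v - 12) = (v - 8)/(v - 6)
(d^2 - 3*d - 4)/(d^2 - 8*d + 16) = (d + 1)/(d - 4)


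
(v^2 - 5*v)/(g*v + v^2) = (v - 5)/(g + v)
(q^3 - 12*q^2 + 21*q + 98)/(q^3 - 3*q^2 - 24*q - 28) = (q - 7)/(q + 2)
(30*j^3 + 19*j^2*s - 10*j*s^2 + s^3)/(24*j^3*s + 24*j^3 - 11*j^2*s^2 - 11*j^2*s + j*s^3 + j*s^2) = (30*j^3 + 19*j^2*s - 10*j*s^2 + s^3)/(j*(24*j^2*s + 24*j^2 - 11*j*s^2 - 11*j*s + s^3 + s^2))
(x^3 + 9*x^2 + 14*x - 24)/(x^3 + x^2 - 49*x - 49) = (x^3 + 9*x^2 + 14*x - 24)/(x^3 + x^2 - 49*x - 49)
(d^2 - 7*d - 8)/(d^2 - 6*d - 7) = (d - 8)/(d - 7)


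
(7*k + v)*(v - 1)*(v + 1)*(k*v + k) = 7*k^2*v^3 + 7*k^2*v^2 - 7*k^2*v - 7*k^2 + k*v^4 + k*v^3 - k*v^2 - k*v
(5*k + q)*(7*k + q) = 35*k^2 + 12*k*q + q^2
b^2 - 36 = (b - 6)*(b + 6)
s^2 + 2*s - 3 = (s - 1)*(s + 3)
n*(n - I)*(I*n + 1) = I*n^3 + 2*n^2 - I*n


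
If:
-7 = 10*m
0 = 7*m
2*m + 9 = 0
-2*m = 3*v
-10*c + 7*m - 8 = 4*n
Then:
No Solution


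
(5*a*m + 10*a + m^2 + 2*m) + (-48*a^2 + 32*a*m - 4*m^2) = -48*a^2 + 37*a*m + 10*a - 3*m^2 + 2*m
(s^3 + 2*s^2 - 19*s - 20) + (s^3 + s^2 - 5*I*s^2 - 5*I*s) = 2*s^3 + 3*s^2 - 5*I*s^2 - 19*s - 5*I*s - 20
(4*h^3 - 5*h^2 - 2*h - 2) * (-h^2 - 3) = -4*h^5 + 5*h^4 - 10*h^3 + 17*h^2 + 6*h + 6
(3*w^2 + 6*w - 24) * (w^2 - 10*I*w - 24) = 3*w^4 + 6*w^3 - 30*I*w^3 - 96*w^2 - 60*I*w^2 - 144*w + 240*I*w + 576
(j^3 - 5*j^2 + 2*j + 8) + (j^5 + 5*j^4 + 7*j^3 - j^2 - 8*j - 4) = j^5 + 5*j^4 + 8*j^3 - 6*j^2 - 6*j + 4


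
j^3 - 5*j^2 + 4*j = j*(j - 4)*(j - 1)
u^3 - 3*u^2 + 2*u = u*(u - 2)*(u - 1)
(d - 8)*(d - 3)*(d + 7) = d^3 - 4*d^2 - 53*d + 168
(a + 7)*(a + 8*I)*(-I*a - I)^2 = -a^4 - 9*a^3 - 8*I*a^3 - 15*a^2 - 72*I*a^2 - 7*a - 120*I*a - 56*I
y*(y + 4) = y^2 + 4*y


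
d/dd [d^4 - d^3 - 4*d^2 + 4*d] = 4*d^3 - 3*d^2 - 8*d + 4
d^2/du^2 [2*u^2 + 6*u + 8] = 4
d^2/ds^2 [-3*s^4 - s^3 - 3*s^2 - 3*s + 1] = -36*s^2 - 6*s - 6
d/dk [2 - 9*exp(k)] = -9*exp(k)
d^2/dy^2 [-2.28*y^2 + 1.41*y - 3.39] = -4.56000000000000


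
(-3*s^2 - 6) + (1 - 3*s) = -3*s^2 - 3*s - 5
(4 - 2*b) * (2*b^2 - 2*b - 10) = -4*b^3 + 12*b^2 + 12*b - 40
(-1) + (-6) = -7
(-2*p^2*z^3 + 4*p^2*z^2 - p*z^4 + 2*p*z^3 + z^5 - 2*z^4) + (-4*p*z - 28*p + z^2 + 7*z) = -2*p^2*z^3 + 4*p^2*z^2 - p*z^4 + 2*p*z^3 - 4*p*z - 28*p + z^5 - 2*z^4 + z^2 + 7*z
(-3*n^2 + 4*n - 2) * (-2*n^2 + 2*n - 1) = 6*n^4 - 14*n^3 + 15*n^2 - 8*n + 2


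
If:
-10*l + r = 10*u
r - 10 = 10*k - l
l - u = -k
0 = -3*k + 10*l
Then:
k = 100/63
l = 10/21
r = 1600/63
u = 130/63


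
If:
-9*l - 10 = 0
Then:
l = -10/9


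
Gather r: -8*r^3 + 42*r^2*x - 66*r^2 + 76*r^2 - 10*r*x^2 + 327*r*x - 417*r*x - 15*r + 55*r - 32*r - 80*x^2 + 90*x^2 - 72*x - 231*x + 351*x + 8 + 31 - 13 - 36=-8*r^3 + r^2*(42*x + 10) + r*(-10*x^2 - 90*x + 8) + 10*x^2 + 48*x - 10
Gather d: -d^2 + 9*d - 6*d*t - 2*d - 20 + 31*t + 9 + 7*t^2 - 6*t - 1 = -d^2 + d*(7 - 6*t) + 7*t^2 + 25*t - 12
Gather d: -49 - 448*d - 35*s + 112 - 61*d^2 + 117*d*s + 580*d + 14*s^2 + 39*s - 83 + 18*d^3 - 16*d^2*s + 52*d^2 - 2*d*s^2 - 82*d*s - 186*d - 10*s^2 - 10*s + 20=18*d^3 + d^2*(-16*s - 9) + d*(-2*s^2 + 35*s - 54) + 4*s^2 - 6*s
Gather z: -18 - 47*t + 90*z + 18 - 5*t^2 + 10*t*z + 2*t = -5*t^2 - 45*t + z*(10*t + 90)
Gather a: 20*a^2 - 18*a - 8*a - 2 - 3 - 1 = 20*a^2 - 26*a - 6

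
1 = 1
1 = 1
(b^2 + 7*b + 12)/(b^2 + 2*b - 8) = (b + 3)/(b - 2)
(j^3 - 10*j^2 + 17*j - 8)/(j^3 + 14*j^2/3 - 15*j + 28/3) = 3*(j^2 - 9*j + 8)/(3*j^2 + 17*j - 28)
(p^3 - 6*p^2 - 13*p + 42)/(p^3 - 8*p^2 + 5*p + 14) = (p + 3)/(p + 1)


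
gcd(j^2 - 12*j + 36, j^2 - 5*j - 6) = j - 6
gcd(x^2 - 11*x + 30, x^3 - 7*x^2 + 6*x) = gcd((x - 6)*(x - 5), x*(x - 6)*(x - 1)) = x - 6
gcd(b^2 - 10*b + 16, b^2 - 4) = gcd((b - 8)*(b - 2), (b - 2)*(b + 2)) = b - 2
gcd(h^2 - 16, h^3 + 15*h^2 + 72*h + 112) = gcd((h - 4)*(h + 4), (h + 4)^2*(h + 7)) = h + 4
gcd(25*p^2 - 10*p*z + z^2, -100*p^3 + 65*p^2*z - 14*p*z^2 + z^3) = 25*p^2 - 10*p*z + z^2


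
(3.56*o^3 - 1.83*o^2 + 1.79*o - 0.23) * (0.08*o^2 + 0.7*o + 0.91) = 0.2848*o^5 + 2.3456*o^4 + 2.1018*o^3 - 0.4307*o^2 + 1.4679*o - 0.2093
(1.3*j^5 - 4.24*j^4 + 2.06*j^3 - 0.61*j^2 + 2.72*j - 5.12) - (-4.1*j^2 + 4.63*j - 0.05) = 1.3*j^5 - 4.24*j^4 + 2.06*j^3 + 3.49*j^2 - 1.91*j - 5.07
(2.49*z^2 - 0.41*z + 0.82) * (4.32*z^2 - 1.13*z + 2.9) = 10.7568*z^4 - 4.5849*z^3 + 11.2267*z^2 - 2.1156*z + 2.378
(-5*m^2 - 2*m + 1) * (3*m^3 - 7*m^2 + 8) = -15*m^5 + 29*m^4 + 17*m^3 - 47*m^2 - 16*m + 8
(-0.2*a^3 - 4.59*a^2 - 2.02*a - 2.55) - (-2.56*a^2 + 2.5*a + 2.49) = -0.2*a^3 - 2.03*a^2 - 4.52*a - 5.04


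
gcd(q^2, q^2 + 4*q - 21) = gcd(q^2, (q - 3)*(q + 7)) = 1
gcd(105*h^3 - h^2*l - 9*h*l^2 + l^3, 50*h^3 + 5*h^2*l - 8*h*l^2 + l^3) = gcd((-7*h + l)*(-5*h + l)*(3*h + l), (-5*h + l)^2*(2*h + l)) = 5*h - l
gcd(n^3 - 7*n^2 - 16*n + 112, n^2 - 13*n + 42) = n - 7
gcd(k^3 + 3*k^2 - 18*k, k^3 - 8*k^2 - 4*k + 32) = 1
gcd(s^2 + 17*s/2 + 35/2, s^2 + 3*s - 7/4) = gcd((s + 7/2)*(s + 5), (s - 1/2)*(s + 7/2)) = s + 7/2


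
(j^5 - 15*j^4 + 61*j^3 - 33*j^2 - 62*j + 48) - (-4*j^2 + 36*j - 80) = j^5 - 15*j^4 + 61*j^3 - 29*j^2 - 98*j + 128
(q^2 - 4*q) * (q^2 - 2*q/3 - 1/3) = q^4 - 14*q^3/3 + 7*q^2/3 + 4*q/3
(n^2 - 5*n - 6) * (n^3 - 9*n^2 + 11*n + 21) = n^5 - 14*n^4 + 50*n^3 + 20*n^2 - 171*n - 126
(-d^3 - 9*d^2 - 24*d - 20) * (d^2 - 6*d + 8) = -d^5 - 3*d^4 + 22*d^3 + 52*d^2 - 72*d - 160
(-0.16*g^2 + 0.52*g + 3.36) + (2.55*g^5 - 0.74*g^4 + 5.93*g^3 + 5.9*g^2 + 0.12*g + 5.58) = 2.55*g^5 - 0.74*g^4 + 5.93*g^3 + 5.74*g^2 + 0.64*g + 8.94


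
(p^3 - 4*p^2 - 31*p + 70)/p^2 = p - 4 - 31/p + 70/p^2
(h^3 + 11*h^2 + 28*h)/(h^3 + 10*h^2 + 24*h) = (h + 7)/(h + 6)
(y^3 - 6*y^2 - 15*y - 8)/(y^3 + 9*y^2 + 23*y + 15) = (y^2 - 7*y - 8)/(y^2 + 8*y + 15)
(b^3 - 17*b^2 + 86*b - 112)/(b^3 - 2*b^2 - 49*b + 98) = (b - 8)/(b + 7)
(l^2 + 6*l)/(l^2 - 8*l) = (l + 6)/(l - 8)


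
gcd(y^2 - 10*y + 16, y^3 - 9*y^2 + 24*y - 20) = y - 2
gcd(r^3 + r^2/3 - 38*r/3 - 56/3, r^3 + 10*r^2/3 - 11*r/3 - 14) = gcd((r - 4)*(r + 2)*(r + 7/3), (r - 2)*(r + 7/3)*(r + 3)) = r + 7/3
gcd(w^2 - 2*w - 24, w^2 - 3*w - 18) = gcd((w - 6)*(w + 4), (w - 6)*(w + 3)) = w - 6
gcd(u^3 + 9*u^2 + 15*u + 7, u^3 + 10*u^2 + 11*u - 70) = u + 7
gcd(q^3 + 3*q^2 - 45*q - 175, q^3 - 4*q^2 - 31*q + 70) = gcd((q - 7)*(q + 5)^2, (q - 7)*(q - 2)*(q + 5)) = q^2 - 2*q - 35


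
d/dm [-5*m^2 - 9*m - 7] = -10*m - 9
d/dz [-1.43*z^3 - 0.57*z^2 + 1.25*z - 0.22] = -4.29*z^2 - 1.14*z + 1.25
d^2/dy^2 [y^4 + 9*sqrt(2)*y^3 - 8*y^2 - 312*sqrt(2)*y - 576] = 12*y^2 + 54*sqrt(2)*y - 16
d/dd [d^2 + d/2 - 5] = 2*d + 1/2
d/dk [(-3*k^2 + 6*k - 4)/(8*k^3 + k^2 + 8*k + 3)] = 2*(12*k^4 - 48*k^3 + 33*k^2 - 5*k + 25)/(64*k^6 + 16*k^5 + 129*k^4 + 64*k^3 + 70*k^2 + 48*k + 9)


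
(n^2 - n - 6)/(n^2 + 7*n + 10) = (n - 3)/(n + 5)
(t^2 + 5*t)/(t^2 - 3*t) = (t + 5)/(t - 3)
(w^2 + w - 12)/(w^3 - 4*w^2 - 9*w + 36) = (w + 4)/(w^2 - w - 12)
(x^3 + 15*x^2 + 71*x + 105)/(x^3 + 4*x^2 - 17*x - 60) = (x + 7)/(x - 4)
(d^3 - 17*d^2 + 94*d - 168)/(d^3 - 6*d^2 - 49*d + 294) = (d - 4)/(d + 7)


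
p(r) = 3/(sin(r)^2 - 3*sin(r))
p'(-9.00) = -5.29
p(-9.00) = 2.13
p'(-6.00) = 12.17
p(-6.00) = -3.95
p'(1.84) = -0.22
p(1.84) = -1.53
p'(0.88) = 0.94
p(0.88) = -1.75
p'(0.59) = 2.55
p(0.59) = -2.21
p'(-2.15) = -0.74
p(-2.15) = 0.93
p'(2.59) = -2.96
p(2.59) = -2.31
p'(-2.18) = -0.81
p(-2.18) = 0.96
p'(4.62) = -0.09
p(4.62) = 0.75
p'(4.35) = -0.38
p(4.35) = 0.82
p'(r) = 3*(-2*sin(r)*cos(r) + 3*cos(r))/(sin(r)^2 - 3*sin(r))^2 = 3*(3 - 2*sin(r))*cos(r)/((sin(r) - 3)^2*sin(r)^2)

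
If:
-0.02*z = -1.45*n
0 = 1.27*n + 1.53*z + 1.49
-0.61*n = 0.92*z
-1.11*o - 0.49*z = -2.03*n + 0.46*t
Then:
No Solution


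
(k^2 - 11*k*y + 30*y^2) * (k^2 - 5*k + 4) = k^4 - 11*k^3*y - 5*k^3 + 30*k^2*y^2 + 55*k^2*y + 4*k^2 - 150*k*y^2 - 44*k*y + 120*y^2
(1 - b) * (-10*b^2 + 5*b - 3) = 10*b^3 - 15*b^2 + 8*b - 3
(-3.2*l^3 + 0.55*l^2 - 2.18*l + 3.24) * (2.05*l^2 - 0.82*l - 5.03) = -6.56*l^5 + 3.7515*l^4 + 11.176*l^3 + 5.6631*l^2 + 8.3086*l - 16.2972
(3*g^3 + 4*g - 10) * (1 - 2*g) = -6*g^4 + 3*g^3 - 8*g^2 + 24*g - 10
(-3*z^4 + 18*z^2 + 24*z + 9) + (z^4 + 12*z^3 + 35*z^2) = -2*z^4 + 12*z^3 + 53*z^2 + 24*z + 9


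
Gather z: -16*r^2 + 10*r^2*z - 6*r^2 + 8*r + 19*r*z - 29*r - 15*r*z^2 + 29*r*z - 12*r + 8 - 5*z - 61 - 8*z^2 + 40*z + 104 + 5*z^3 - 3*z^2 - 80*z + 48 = -22*r^2 - 33*r + 5*z^3 + z^2*(-15*r - 11) + z*(10*r^2 + 48*r - 45) + 99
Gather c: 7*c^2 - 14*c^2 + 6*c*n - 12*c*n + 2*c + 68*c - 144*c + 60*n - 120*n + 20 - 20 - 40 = -7*c^2 + c*(-6*n - 74) - 60*n - 40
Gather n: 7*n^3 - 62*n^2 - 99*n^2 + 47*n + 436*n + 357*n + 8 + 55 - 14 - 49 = 7*n^3 - 161*n^2 + 840*n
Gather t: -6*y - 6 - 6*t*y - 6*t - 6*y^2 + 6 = t*(-6*y - 6) - 6*y^2 - 6*y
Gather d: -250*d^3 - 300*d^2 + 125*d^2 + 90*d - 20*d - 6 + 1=-250*d^3 - 175*d^2 + 70*d - 5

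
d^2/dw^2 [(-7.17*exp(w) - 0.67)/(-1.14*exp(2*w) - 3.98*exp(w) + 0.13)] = (9.31813199999999*exp(4*w) - 29.048796*exp(3*w) + 15.495336*exp(2*w) + 14.720002*exp(w) + 0.467831)*exp(w)/(1.481544*exp(6*w) + 15.517224*exp(5*w) + 53.667324*exp(4*w) + 59.505776*exp(3*w) - 6.119958*exp(2*w) + 0.201786*exp(w) - 0.002197)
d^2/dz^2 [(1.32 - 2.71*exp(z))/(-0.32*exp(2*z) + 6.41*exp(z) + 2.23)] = (0.277504*exp(4*z) + 5.01808*exp(3*z) + 19.725888*exp(2*z) - 96.741653*exp(z) + 32.345035)*exp(z)/(0.032768*exp(6*z) - 1.969152*exp(5*z) + 38.75952*exp(4*z) - 235.929665*exp(3*z) - 270.105405*exp(2*z) - 95.628867*exp(z) - 11.089567)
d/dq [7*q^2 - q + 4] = 14*q - 1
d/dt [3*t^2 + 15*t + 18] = 6*t + 15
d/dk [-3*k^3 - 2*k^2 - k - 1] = -9*k^2 - 4*k - 1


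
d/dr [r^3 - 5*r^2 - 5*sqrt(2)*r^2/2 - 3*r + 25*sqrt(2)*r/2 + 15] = 3*r^2 - 10*r - 5*sqrt(2)*r - 3 + 25*sqrt(2)/2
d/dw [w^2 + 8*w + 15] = 2*w + 8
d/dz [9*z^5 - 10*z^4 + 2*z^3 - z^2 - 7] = z*(45*z^3 - 40*z^2 + 6*z - 2)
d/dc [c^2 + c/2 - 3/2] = 2*c + 1/2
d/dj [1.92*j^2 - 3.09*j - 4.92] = 3.84*j - 3.09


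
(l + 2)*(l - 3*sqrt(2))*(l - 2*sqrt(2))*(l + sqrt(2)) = l^4 - 4*sqrt(2)*l^3 + 2*l^3 - 8*sqrt(2)*l^2 + 2*l^2 + 4*l + 12*sqrt(2)*l + 24*sqrt(2)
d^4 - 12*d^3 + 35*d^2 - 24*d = d*(d - 8)*(d - 3)*(d - 1)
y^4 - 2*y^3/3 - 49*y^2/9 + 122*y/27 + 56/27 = (y - 2)*(y - 4/3)*(y + 1/3)*(y + 7/3)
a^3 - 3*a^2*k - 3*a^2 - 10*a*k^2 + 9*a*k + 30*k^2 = (a - 3)*(a - 5*k)*(a + 2*k)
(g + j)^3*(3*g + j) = 3*g^4 + 10*g^3*j + 12*g^2*j^2 + 6*g*j^3 + j^4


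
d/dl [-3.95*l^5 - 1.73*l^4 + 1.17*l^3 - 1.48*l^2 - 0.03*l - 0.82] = -19.75*l^4 - 6.92*l^3 + 3.51*l^2 - 2.96*l - 0.03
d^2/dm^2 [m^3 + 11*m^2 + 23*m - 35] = 6*m + 22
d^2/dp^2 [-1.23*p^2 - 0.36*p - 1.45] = -2.46000000000000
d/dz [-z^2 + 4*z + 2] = 4 - 2*z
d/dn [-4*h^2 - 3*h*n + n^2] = -3*h + 2*n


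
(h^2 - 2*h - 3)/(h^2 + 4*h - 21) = (h + 1)/(h + 7)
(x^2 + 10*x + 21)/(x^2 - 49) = (x + 3)/(x - 7)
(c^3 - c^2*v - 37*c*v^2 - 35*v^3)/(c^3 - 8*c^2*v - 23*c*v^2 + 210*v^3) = (-c - v)/(-c + 6*v)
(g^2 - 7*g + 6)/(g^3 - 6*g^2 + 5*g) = (g - 6)/(g*(g - 5))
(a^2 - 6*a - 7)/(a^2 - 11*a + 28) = (a + 1)/(a - 4)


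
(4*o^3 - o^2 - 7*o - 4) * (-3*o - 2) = -12*o^4 - 5*o^3 + 23*o^2 + 26*o + 8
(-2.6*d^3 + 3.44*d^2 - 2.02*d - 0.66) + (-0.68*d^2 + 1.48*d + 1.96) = -2.6*d^3 + 2.76*d^2 - 0.54*d + 1.3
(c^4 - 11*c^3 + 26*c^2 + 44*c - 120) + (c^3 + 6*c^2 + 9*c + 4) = c^4 - 10*c^3 + 32*c^2 + 53*c - 116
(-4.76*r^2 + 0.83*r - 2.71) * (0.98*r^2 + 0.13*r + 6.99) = -4.6648*r^4 + 0.1946*r^3 - 35.8203*r^2 + 5.4494*r - 18.9429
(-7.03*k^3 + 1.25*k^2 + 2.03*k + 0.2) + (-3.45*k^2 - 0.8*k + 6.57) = -7.03*k^3 - 2.2*k^2 + 1.23*k + 6.77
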